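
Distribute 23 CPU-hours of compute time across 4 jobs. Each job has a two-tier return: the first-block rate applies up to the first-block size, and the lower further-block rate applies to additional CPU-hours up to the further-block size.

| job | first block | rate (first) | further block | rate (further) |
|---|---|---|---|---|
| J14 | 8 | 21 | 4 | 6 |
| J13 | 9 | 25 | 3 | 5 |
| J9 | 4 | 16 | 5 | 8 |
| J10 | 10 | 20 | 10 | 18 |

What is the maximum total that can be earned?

513

Rank every tier by rate: J13/tier1 25 > J14/tier1 21 > J10/tier1 20 > J10/tier2 18 > J9/tier1 16 > J9/tier2 8 > J14/tier2 6 > J13/tier2 5.
J13 tier1 at 25: fill all 9 → 14 left.
Fill J14 tier1 block (8 at 21) → 6 left.
6 remain; put them into J10 tier1 at 20.
Total = 25×9 + 21×8 + 20×6 = 513.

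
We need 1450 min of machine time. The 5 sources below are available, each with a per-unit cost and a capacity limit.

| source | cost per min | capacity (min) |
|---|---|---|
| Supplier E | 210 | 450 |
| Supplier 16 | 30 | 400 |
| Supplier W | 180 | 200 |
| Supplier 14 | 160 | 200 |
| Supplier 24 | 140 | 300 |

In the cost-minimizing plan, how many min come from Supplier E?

Cheapest first:
Take 400 from Supplier 16 at 30 — need 1050 more.
Supplier 24 (140): use full 300 — 750 min to go.
Take 200 from Supplier 14 at 160 — need 550 more.
Supplier W at 180: take all 200 min — 350 still needed.
Supplier E at 210: take 350 of its 450 — requirement met.

350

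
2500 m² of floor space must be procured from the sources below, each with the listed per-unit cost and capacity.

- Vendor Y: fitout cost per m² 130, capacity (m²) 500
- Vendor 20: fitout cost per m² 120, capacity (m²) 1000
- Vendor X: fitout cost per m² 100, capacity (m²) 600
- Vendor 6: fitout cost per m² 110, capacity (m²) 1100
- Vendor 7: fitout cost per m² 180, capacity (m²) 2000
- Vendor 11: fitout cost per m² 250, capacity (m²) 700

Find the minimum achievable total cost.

277000

Use sources in increasing cost order.
Vendor X at 100: take all 600 m² ; 1900 still needed.
Vendor 6 (110): use full 1100 ; 800 m² to go.
Take 800 from Vendor 20 at 120 to finish.
Vendor Y, Vendor 7, Vendor 11: unused.
Cost = 600×100 + 1100×110 + 800×120 = 277000.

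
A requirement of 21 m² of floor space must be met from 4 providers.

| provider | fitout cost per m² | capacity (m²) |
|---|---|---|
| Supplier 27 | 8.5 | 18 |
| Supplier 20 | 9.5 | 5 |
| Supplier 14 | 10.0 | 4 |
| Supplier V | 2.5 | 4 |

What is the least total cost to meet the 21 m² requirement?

154.5

Use providers in increasing cost order.
Take 4 from Supplier V at 2.5 ; need 17 more.
Supplier 27 (8.5): take the remaining 17 ; done.
Supplier 20, Supplier 14: unused.
Cost = 4×2.5 + 17×8.5 = 154.5.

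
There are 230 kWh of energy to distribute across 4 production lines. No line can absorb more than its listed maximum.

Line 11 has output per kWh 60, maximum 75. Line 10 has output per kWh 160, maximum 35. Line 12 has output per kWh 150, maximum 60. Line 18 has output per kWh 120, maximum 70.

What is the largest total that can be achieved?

Highest output per kWh first: Line 10 160 > Line 12 150 > Line 18 120 > Line 11 60.
Give Line 10 35 to hit its cap of 35 — 195 left.
Give Line 12 60 to hit its cap of 60 — 135 left.
Give Line 18 70 to hit its cap of 70 — 65 left.
Line 11 has room for 75 but only 65 remain, so it gets 65.
Total = 60×65 + 160×35 + 150×60 + 120×70 = 26900.

26900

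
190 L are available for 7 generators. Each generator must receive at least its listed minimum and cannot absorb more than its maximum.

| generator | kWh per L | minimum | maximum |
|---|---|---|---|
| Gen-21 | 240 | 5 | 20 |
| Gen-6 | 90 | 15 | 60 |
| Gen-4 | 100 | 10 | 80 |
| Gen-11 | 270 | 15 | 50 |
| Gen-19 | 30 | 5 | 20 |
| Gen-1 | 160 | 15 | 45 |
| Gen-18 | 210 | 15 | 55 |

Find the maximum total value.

37950

Meeting every minimum uses 5+15+10+15+5+15+15 = 80 L, leaving 110.
Order the generators by kWh per L: Gen-11 270 > Gen-21 240 > Gen-18 210 > Gen-1 160 > Gen-4 100 > Gen-6 90 > Gen-19 30.
Gen-11: +35 to 50 (cap) → 75 left.
Gen-21 takes 15 more to reach its cap of 20 → 60 left.
Gen-18: +40 to 55 (cap) → 20 left.
Gen-1: +20 (room for 30) → 35. Pool exhausted.
Total = 240×20 + 90×15 + 100×10 + 270×50 + 30×5 + 160×35 + 210×55 = 37950.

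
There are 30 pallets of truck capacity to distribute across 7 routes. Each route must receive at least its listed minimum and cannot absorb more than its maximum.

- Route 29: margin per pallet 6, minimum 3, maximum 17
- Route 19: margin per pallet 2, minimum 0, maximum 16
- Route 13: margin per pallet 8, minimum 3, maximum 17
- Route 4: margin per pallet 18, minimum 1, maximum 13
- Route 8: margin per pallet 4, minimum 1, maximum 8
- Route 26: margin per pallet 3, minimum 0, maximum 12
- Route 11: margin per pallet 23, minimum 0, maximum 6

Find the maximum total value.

Meeting every minimum uses 3+0+3+1+1+0+0 = 8 pallets, leaving 22.
Highest margin per pallet first: Route 11 23 > Route 4 18 > Route 13 8 > Route 29 6 > Route 8 4 > Route 26 3 > Route 19 2.
Route 11: +6 to 6 (cap) → 16 left.
Route 4: +12 to 13 (cap) → 4 left.
Only 4 left; Route 13 takes them to reach 7.
Total = 6×3 + 8×7 + 18×13 + 4×1 + 23×6 = 450.

450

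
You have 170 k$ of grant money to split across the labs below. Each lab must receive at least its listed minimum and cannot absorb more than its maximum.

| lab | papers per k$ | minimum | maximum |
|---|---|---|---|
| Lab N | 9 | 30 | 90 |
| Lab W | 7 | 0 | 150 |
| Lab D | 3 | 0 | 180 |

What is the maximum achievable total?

Meeting every minimum uses 30+0+0 = 30 k$, leaving 140.
Highest papers per k$ first: Lab N 9 > Lab W 7 > Lab D 3.
Lab N takes 60 more to reach its cap of 90 ; 80 left.
Only 80 left; Lab W takes them to reach 80.
Total = 9×90 + 7×80 = 1370.

1370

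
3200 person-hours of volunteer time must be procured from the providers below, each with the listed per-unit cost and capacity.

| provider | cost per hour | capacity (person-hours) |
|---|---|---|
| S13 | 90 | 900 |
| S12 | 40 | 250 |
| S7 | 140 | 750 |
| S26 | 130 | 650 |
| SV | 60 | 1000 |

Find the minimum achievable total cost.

Fill from the cheapest provider first.
Take 250 from S12 at 40 — need 2950 more.
Take 1000 from SV at 60 — need 1950 more.
S13 at 90: take all 900 person-hours — 1050 still needed.
Take 650 from S26 at 130 — need 400 more.
Take 400 from S7 at 140 to finish.
Cost = 250×40 + 1000×60 + 900×90 + 650×130 + 400×140 = 291500.

291500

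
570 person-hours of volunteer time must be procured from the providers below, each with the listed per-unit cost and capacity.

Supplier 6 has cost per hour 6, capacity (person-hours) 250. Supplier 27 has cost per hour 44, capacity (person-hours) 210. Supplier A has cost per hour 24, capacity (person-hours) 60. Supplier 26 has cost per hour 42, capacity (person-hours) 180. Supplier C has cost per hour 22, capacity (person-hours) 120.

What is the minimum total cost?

11460

Cheapest first:
Take 250 from Supplier 6 at 6 → need 320 more.
Supplier C (22): use full 120 → 200 person-hours to go.
Supplier A at 24: take all 60 person-hours → 140 still needed.
Supplier 26 at 42: take 140 of its 180 → requirement met.
Supplier 27: unused.
Cost = 250×6 + 120×22 + 60×24 + 140×42 = 11460.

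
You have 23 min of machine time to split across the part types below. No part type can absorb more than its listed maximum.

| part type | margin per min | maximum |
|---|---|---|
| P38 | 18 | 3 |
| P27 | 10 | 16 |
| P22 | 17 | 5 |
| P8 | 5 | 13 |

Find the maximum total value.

Rank by margin per min: P38 18 > P22 17 > P27 10 > P8 5.
P38: +3 to 3 (cap) ; 20 left.
Give P22 5 to hit its cap of 5 ; 15 left.
P27: +15 (room for 16) → 15. Pool exhausted.
Total = 18×3 + 10×15 + 17×5 = 289.

289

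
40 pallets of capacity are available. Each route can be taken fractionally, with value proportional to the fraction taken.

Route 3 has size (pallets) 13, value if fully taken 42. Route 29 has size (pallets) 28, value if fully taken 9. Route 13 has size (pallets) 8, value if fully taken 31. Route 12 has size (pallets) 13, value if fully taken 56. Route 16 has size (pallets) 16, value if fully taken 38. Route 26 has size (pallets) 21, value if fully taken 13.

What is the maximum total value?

143.25

Sort by value density: Route 12 56/13≈4.31, Route 13 31/8≈3.88, Route 3 42/13≈3.23, Route 16 38/16≈2.38, Route 26 13/21≈0.619, Route 29 9/28≈0.321.
Take all of Route 12 (13 pallets, value 56) — 27 pallets left.
Take all of Route 13 (8 pallets, value 31) — 19 pallets left.
Route 3: take in full, 13 pallets for value 42 — 6 left.
Only 6 pallets remain; take 6/16 of Route 16 for value 38×6/16 = 14.25.
Total value = 143.25.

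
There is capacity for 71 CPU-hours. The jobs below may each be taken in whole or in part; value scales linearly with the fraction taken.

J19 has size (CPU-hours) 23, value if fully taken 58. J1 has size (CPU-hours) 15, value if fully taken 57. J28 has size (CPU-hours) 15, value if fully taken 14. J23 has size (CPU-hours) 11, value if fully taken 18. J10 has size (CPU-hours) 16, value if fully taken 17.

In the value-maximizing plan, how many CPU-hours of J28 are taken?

6

Sort by value density: J1 57/15≈3.8, J19 58/23≈2.52, J23 18/11≈1.64, J10 17/16≈1.06, J28 14/15≈0.933.
J1: take in full, 15 CPU-hours for value 57 ; 56 left.
Take all of J19 (23 CPU-hours, value 58) ; 33 CPU-hours left.
All 11 CPU-hours of J23 fit (value 18) ; 22 remain.
All 16 CPU-hours of J10 fit (value 17) ; 6 remain.
Fill the last 6 CPU-hours with part of J28: 6/15 of it earns 5.6.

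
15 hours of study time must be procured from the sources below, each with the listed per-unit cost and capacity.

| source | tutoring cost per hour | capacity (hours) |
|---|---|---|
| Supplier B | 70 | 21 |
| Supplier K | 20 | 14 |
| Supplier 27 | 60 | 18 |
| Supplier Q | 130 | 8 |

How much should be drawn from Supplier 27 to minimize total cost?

1

Fill from the cheapest source first.
Take 14 from Supplier K at 20 — need 1 more.
Supplier 27 at 60: take 1 of its 18 — requirement met.
Supplier B, Supplier Q: unused.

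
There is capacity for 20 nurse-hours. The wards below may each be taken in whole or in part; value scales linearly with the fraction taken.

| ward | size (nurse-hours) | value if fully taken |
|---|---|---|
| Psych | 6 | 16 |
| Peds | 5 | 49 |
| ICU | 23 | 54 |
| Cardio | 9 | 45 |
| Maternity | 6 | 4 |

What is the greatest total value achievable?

110

Sort by value density: Peds 49/5≈9.8, Cardio 45/9≈5, Psych 16/6≈2.67, ICU 54/23≈2.35, Maternity 4/6≈0.667.
Take all of Peds (5 nurse-hours, value 49) ; 15 nurse-hours left.
All 9 nurse-hours of Cardio fit (value 45) ; 6 remain.
Psych: take in full, 6 nurse-hours for value 16 ; 0 left.
Total value = 110.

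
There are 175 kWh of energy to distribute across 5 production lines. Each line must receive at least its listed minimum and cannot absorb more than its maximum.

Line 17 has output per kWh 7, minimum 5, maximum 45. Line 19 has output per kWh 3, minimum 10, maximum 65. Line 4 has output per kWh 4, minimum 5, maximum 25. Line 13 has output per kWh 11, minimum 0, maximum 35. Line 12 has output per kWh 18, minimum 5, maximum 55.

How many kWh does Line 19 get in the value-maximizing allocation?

Meeting every minimum uses 5+10+5+0+5 = 25 kWh, leaving 150.
Order the production lines by output per kWh: Line 12 18 > Line 13 11 > Line 17 7 > Line 4 4 > Line 19 3.
Give Line 12 50 more to hit its cap of 55 ; 100 left.
Line 13 takes 35 more to reach its cap of 35 ; 65 left.
Give Line 17 40 more to hit its cap of 45 ; 25 left.
Give Line 4 20 more to hit its cap of 25 ; 5 left.
Only 5 left; Line 19 takes them to reach 15.

15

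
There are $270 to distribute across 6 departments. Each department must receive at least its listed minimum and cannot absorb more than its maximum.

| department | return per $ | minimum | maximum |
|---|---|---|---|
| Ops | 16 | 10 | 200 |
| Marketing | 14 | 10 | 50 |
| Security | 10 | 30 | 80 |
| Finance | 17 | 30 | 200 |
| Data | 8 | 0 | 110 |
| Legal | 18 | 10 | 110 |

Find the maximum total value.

Meeting every minimum uses 10+10+30+30+0+10 = 90 $, leaving 180.
Rank by return per $: Legal 18 > Finance 17 > Ops 16 > Marketing 14 > Security 10 > Data 8.
Legal: +100 to 110 (cap) — 80 left.
Only 80 left; Finance takes them to reach 110.
Total = 16×10 + 14×10 + 10×30 + 17×110 + 18×110 = 4450.

4450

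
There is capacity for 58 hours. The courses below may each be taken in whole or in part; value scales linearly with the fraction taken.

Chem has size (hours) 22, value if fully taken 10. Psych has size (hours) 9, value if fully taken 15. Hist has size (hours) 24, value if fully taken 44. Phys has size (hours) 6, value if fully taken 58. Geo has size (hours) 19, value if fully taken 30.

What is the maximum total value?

Best value per unit of size first: Phys 58/6≈9.67, Hist 44/24≈1.83, Psych 15/9≈1.67, Geo 30/19≈1.58, Chem 10/22≈0.455.
Phys: take in full, 6 hours for value 58 — 52 left.
Hist: take in full, 24 hours for value 44 — 28 left.
Take all of Psych (9 hours, value 15) — 19 hours left.
All 19 hours of Geo fit (value 30) — 0 remain.
Total value = 147.

147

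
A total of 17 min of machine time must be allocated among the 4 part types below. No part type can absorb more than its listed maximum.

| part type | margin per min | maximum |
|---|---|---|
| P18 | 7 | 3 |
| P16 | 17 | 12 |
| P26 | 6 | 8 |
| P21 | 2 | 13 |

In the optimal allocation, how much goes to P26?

2

Rank by margin per min: P16 17 > P18 7 > P26 6 > P21 2.
P16: +12 to 12 (cap) ; 5 left.
P18 takes 3 to reach its cap of 3 ; 2 left.
Only 2 left; P26 takes them to reach 2.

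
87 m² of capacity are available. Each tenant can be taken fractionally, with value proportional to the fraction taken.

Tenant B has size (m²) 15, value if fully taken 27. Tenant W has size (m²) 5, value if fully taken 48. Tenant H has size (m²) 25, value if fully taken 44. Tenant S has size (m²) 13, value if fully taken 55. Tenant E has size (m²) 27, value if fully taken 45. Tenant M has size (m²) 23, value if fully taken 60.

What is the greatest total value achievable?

Best value per unit of size first: Tenant W 48/5≈9.6, Tenant S 55/13≈4.23, Tenant M 60/23≈2.61, Tenant B 27/15≈1.8, Tenant H 44/25≈1.76, Tenant E 45/27≈1.67.
Take all of Tenant W (5 m², value 48) → 82 m² left.
Tenant S: take in full, 13 m² for value 55 → 69 left.
All 23 m² of Tenant M fit (value 60) → 46 remain.
All 15 m² of Tenant B fit (value 27) → 31 remain.
All 25 m² of Tenant H fit (value 44) → 6 remain.
Fill the last 6 m² with part of Tenant E: 6/27 of it earns 10.
Total value = 244.

244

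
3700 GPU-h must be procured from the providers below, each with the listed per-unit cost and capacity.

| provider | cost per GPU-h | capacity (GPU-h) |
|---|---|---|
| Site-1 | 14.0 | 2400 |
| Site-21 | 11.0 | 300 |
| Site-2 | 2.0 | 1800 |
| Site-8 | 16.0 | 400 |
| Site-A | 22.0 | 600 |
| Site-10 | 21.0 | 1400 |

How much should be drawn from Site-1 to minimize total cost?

1600

Cheapest first:
Take 1800 from Site-2 at 2.0 — need 1900 more.
Site-21 at 11.0: take all 300 GPU-h — 1600 still needed.
Site-1 (14.0): take the remaining 1600 — done.
Site-8, Site-10, Site-A: unused.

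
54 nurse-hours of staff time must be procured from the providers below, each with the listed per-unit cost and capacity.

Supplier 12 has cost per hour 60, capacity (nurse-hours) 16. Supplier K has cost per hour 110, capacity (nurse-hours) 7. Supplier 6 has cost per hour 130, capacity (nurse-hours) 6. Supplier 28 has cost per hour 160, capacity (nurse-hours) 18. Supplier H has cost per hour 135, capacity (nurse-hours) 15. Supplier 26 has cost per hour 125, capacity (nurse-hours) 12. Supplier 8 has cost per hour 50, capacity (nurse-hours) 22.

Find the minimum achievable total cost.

3955

Fill from the cheapest provider first.
Supplier 8 (50): use full 22 — 32 nurse-hours to go.
Take 16 from Supplier 12 at 60 — need 16 more.
Supplier K at 110: take all 7 nurse-hours — 9 still needed.
Take 9 from Supplier 26 at 125 to finish.
Supplier 6, Supplier H, Supplier 28: unused.
Cost = 22×50 + 16×60 + 7×110 + 9×125 = 3955.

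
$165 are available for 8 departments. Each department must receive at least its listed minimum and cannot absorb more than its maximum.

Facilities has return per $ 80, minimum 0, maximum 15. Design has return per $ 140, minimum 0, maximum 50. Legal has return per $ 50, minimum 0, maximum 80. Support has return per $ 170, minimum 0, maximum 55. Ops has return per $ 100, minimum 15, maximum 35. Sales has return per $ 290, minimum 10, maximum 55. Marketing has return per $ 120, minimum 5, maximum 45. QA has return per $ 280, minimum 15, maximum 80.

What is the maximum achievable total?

Meeting every minimum uses 0+0+0+0+15+10+5+15 = 45 $, leaving 120.
Order the departments by return per $: Sales 290 > QA 280 > Support 170 > Design 140 > Marketing 120 > Ops 100 > Facilities 80 > Legal 50.
Sales takes 45 more to reach its cap of 55 ; 75 left.
Give QA 65 more to hit its cap of 80 ; 10 left.
Support has room for 55 more but only 10 remain, so it gets 10.
Total = 170×10 + 100×15 + 290×55 + 120×5 + 280×80 = 42150.

42150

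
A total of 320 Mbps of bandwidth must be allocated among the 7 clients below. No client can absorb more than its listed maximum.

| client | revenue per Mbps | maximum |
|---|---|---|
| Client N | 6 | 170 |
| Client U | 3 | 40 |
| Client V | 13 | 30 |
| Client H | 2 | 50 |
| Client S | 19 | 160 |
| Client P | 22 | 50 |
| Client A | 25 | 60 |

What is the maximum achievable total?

Highest revenue per Mbps first: Client A 25 > Client P 22 > Client S 19 > Client V 13 > Client N 6 > Client U 3 > Client H 2.
Client A: +60 to 60 (cap) — 260 left.
Client P takes 50 to reach its cap of 50 — 210 left.
Client S takes 160 to reach its cap of 160 — 50 left.
Client V takes 30 to reach its cap of 30 — 20 left.
Client N: +20 (room for 170) → 20. Pool exhausted.
Total = 6×20 + 13×30 + 19×160 + 22×50 + 25×60 = 6150.

6150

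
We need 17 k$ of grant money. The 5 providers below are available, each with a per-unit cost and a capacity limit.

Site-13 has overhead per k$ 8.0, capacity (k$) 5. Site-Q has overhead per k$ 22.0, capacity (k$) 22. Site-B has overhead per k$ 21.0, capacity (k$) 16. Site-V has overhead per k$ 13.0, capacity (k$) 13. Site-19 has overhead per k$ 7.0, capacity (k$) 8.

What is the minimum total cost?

148

Use providers in increasing cost order.
Take 8 from Site-19 at 7.0 ; need 9 more.
Site-13 (8.0): use full 5 ; 4 k$ to go.
Site-V at 13.0: take 4 of its 13 ; requirement met.
Site-B, Site-Q: unused.
Cost = 8×7.0 + 5×8.0 + 4×13.0 = 148.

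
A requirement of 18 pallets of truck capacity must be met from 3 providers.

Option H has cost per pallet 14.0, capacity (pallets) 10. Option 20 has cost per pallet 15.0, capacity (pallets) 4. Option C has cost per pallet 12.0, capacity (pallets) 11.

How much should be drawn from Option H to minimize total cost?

7

Fill from the cheapest provider first.
Option C (12.0): use full 11 ; 7 pallets to go.
Option H at 14.0: take 7 of its 10 ; requirement met.
Option 20: unused.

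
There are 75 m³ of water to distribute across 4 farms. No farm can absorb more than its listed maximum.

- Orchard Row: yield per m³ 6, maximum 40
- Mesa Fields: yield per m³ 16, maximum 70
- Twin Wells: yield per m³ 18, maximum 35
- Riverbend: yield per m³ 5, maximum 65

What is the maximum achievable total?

1270

Rank by yield per m³: Twin Wells 18 > Mesa Fields 16 > Orchard Row 6 > Riverbend 5.
Give Twin Wells 35 to hit its cap of 35 → 40 left.
Mesa Fields has room for 70 but only 40 remain, so it gets 40.
Total = 16×40 + 18×35 = 1270.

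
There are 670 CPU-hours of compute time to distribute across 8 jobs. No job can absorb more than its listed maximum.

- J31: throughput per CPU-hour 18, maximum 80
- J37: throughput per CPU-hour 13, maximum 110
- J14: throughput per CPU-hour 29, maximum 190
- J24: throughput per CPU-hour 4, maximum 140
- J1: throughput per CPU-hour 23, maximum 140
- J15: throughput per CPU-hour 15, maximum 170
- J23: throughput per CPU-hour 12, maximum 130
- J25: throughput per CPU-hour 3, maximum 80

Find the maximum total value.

Highest throughput per CPU-hour first: J14 29 > J1 23 > J31 18 > J15 15 > J37 13 > J23 12 > J24 4 > J25 3.
Give J14 190 to hit its cap of 190 — 480 left.
Give J1 140 to hit its cap of 140 — 340 left.
Give J31 80 to hit its cap of 80 — 260 left.
J15: +170 to 170 (cap) — 90 left.
J37 has room for 110 but only 90 remain, so it gets 90.
Total = 18×80 + 13×90 + 29×190 + 23×140 + 15×170 = 13890.

13890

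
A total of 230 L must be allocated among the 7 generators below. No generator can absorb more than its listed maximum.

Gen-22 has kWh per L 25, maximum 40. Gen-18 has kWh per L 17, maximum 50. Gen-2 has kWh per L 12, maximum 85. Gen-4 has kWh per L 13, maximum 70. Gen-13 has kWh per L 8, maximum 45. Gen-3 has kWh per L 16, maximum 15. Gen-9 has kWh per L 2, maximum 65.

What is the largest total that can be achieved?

3660

Highest kWh per L first: Gen-22 25 > Gen-18 17 > Gen-3 16 > Gen-4 13 > Gen-2 12 > Gen-13 8 > Gen-9 2.
Give Gen-22 40 to hit its cap of 40 ; 190 left.
Gen-18: +50 to 50 (cap) ; 140 left.
Gen-3: +15 to 15 (cap) ; 125 left.
Give Gen-4 70 to hit its cap of 70 ; 55 left.
Gen-2 has room for 85 but only 55 remain, so it gets 55.
Total = 25×40 + 17×50 + 12×55 + 13×70 + 16×15 = 3660.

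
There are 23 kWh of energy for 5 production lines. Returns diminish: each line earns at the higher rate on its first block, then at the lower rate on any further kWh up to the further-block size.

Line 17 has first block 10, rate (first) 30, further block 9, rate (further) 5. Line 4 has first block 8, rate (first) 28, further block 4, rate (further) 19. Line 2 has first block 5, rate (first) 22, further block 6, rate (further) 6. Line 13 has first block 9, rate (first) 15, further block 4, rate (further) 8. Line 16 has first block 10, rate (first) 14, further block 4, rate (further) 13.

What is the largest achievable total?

Order all 10 blocks by rate: Line 17/first 30 > Line 4/first 28 > Line 2/first 22 > Line 4/second 19 > Line 13/first 15 > Line 16/first 14 > Line 16/second 13 > Line 13/second 8 > Line 2/second 6 > Line 17/second 5.
Line 17 first at 30: fill all 10 → 13 left.
Fill Line 4 first block (8 at 28) → 5 left.
Line 2/first (22): +5 → 0 left.
Total = 30×10 + 28×8 + 22×5 = 634.

634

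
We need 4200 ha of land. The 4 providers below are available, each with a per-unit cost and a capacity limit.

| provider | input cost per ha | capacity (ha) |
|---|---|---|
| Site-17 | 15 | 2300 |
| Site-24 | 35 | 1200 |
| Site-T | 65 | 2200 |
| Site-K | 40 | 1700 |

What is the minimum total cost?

Use providers in increasing cost order.
Site-17 (15): use full 2300 → 1900 ha to go.
Take 1200 from Site-24 at 35 → need 700 more.
Site-K (40): take the remaining 700 → done.
Site-T: unused.
Cost = 2300×15 + 1200×35 + 700×40 = 104500.

104500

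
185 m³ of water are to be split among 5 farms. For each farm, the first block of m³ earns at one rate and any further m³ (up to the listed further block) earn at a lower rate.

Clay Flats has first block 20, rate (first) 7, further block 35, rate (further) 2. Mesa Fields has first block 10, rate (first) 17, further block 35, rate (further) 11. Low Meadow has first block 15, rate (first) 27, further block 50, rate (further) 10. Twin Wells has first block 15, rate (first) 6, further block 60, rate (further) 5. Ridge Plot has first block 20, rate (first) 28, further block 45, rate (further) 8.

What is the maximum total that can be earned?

Treat each block as its own option and order by rate: Ridge Plot/T1 28 > Low Meadow/T1 27 > Mesa Fields/T1 17 > Mesa Fields/T2 11 > Low Meadow/T2 10 > Ridge Plot/T2 8 > Clay Flats/T1 7 > Twin Wells/T1 6 > Twin Wells/T2 5 > Clay Flats/T2 2.
Ridge Plot T1 at 28: fill all 20 → 165 left.
Fill Low Meadow T1 block (15 at 27) → 150 left.
Mesa Fields/T1 (17): +10 → 140 left.
Fill Mesa Fields T2 block (35 at 11) → 105 left.
Low Meadow T2 at 10: fill all 50 → 55 left.
Fill Ridge Plot T2 block (45 at 8) → 10 left.
Clay Flats/T1: +10 of 20 at 7; pool empty.
Total = 28×20 + 27×15 + 17×10 + 11×35 + 10×50 + 8×45 + 7×10 = 2450.

2450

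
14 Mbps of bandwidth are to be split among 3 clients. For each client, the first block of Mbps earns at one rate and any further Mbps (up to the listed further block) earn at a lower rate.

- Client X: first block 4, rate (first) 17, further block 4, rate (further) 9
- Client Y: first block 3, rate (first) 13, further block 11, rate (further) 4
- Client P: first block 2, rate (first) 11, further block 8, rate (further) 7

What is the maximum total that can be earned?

172

Rank every tier by rate: Client X/tier1 17 > Client Y/tier1 13 > Client P/tier1 11 > Client X/tier2 9 > Client P/tier2 7 > Client Y/tier2 4.
Client X/tier1 (17): +4 → 10 left.
Client Y tier1 at 13: fill all 3 → 7 left.
Client P/tier1 (11): +2 → 5 left.
Fill Client X tier2 block (4 at 9) → 1 left.
Client P tier2 at 7: only 1 left, fill 1.
Total = 17×4 + 13×3 + 11×2 + 9×4 + 7×1 = 172.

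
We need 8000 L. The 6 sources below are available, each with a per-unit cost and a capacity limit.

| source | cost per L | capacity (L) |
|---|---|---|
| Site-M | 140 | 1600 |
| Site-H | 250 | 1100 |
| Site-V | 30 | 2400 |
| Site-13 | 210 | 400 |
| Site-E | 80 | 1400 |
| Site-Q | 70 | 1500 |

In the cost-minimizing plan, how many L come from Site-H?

700

Cheapest first:
Site-V at 30: take all 2400 L → 5600 still needed.
Take 1500 from Site-Q at 70 → need 4100 more.
Site-E (80): use full 1400 → 2700 L to go.
Take 1600 from Site-M at 140 → need 1100 more.
Take 400 from Site-13 at 210 → need 700 more.
Site-H (250): take the remaining 700 → done.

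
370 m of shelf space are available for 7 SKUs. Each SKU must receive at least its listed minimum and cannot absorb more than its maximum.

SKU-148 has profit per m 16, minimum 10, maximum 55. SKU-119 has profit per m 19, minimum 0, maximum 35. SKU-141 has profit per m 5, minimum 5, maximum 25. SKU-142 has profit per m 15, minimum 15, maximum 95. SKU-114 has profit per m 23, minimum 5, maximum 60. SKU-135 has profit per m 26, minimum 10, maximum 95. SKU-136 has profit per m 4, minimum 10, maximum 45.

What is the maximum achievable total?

6960

Meeting every minimum uses 10+0+5+15+5+10+10 = 55 m, leaving 315.
Highest profit per m first: SKU-135 26 > SKU-114 23 > SKU-119 19 > SKU-148 16 > SKU-142 15 > SKU-141 5 > SKU-136 4.
SKU-135 takes 85 more to reach its cap of 95 — 230 left.
Give SKU-114 55 more to hit its cap of 60 — 175 left.
SKU-119 takes 35 more to reach its cap of 35 — 140 left.
SKU-148: +45 to 55 (cap) — 95 left.
Give SKU-142 80 more to hit its cap of 95 — 15 left.
SKU-141: +15 (room for 20) → 20. Pool exhausted.
Total = 16×55 + 19×35 + 5×20 + 15×95 + 23×60 + 26×95 + 4×10 = 6960.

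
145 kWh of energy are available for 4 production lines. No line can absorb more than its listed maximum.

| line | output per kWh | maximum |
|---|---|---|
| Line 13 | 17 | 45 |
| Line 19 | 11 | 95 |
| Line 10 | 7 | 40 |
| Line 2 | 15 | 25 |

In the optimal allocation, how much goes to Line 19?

Rank by output per kWh: Line 13 17 > Line 2 15 > Line 19 11 > Line 10 7.
Give Line 13 45 to hit its cap of 45 → 100 left.
Line 2: +25 to 25 (cap) → 75 left.
Only 75 left; Line 19 takes them to reach 75.

75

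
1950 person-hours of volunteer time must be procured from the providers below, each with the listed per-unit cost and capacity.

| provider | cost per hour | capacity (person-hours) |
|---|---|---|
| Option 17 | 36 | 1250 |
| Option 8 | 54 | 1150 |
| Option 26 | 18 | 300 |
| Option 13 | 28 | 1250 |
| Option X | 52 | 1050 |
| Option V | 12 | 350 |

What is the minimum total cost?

46400

Fill from the cheapest provider first.
Option V at 12: take all 350 person-hours → 1600 still needed.
Option 26 (18): use full 300 → 1300 person-hours to go.
Option 13 (28): use full 1250 → 50 person-hours to go.
Option 17 at 36: take 50 of its 1250 → requirement met.
Option X, Option 8: unused.
Cost = 350×12 + 300×18 + 1250×28 + 50×36 = 46400.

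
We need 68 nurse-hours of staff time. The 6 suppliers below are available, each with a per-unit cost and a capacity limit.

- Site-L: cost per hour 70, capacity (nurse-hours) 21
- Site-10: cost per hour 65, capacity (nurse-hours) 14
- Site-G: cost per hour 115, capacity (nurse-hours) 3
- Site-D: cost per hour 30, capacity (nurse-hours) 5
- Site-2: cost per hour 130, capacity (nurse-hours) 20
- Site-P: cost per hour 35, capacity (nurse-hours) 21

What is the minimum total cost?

Use suppliers in increasing cost order.
Site-D at 30: take all 5 nurse-hours — 63 still needed.
Site-P at 35: take all 21 nurse-hours — 42 still needed.
Take 14 from Site-10 at 65 — need 28 more.
Site-L (70): use full 21 — 7 nurse-hours to go.
Site-G (115): use full 3 — 4 nurse-hours to go.
Site-2 (130): take the remaining 4 — done.
Cost = 5×30 + 21×35 + 14×65 + 21×70 + 3×115 + 4×130 = 4130.

4130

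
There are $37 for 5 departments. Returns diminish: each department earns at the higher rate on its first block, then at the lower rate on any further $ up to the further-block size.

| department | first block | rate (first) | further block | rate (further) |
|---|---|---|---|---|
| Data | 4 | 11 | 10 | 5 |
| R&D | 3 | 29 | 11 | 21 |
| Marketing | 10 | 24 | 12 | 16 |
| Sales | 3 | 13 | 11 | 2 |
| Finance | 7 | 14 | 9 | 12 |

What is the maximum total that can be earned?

Treat each block as its own option and order by rate: R&D/first 29 > Marketing/first 24 > R&D/second 21 > Marketing/second 16 > Finance/first 14 > Sales/first 13 > Finance/second 12 > Data/first 11 > Data/second 5 > Sales/second 2.
Fill R&D first block (3 at 29) — 34 left.
Marketing/first (24): +10 — 24 left.
Fill R&D second block (11 at 21) — 13 left.
Marketing second at 16: fill all 12 — 1 left.
Finance/first: +1 of 7 at 14; pool empty.
Total = 29×3 + 24×10 + 21×11 + 16×12 + 14×1 = 764.

764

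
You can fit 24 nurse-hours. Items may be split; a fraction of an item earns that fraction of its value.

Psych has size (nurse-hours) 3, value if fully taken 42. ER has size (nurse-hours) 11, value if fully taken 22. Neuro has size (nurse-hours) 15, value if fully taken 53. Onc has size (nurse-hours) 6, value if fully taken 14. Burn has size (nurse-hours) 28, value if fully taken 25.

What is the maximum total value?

109

Sort by value density: Psych 42/3≈14, Neuro 53/15≈3.53, Onc 14/6≈2.33, ER 22/11≈2, Burn 25/28≈0.893.
All 3 nurse-hours of Psych fit (value 42) ; 21 remain.
All 15 nurse-hours of Neuro fit (value 53) ; 6 remain.
All 6 nurse-hours of Onc fit (value 14) ; 0 remain.
Total value = 109.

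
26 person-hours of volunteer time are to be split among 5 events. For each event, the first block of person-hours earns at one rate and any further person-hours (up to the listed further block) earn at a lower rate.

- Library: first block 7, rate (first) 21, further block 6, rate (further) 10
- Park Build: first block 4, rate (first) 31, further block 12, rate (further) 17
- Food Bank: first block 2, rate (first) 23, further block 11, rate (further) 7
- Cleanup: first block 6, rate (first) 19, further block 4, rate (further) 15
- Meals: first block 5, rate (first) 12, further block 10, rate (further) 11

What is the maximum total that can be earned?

550

Treat each block as its own option and order by rate: Park Build/T1 31 > Food Bank/T1 23 > Library/T1 21 > Cleanup/T1 19 > Park Build/T2 17 > Cleanup/T2 15 > Meals/T1 12 > Meals/T2 11 > Library/T2 10 > Food Bank/T2 7.
Park Build/T1 (31): +4 → 22 left.
Food Bank T1 at 23: fill all 2 → 20 left.
Library T1 at 21: fill all 7 → 13 left.
Cleanup T1 at 19: fill all 6 → 7 left.
7 remain; put them into Park Build T2 at 17.
Total = 31×4 + 23×2 + 21×7 + 19×6 + 17×7 = 550.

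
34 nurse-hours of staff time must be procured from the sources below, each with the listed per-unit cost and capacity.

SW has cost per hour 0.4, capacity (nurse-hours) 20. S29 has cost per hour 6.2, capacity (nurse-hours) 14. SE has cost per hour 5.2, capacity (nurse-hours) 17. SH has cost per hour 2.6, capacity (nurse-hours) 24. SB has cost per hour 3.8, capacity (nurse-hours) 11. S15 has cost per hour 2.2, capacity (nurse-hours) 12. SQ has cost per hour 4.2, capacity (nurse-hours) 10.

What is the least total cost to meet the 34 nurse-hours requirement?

Fill from the cheapest source first.
SW at 0.4: take all 20 nurse-hours → 14 still needed.
Take 12 from S15 at 2.2 → need 2 more.
Take 2 from SH at 2.6 to finish.
SB, SQ, SE, S29: unused.
Cost = 20×0.4 + 12×2.2 + 2×2.6 = 39.6.

39.6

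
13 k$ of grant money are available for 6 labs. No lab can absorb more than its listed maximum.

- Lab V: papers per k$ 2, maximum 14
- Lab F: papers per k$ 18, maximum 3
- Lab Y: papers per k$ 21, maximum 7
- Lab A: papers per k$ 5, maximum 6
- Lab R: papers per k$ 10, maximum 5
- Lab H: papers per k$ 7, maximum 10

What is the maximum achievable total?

231

Order the labs by papers per k$: Lab Y 21 > Lab F 18 > Lab R 10 > Lab H 7 > Lab A 5 > Lab V 2.
Give Lab Y 7 to hit its cap of 7 — 6 left.
Lab F takes 3 to reach its cap of 3 — 3 left.
Lab R: +3 (room for 5) → 3. Pool exhausted.
Total = 18×3 + 21×7 + 10×3 = 231.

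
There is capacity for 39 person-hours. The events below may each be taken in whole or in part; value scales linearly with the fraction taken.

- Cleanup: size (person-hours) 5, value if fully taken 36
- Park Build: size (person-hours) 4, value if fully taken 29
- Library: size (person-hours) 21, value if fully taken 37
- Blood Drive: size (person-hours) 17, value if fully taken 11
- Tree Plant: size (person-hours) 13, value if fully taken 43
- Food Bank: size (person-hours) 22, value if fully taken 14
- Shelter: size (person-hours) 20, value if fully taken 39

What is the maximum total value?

Rank by value-to-size ratio: Park Build 29/4≈7.25, Cleanup 36/5≈7.2, Tree Plant 43/13≈3.31, Shelter 39/20≈1.95, Library 37/21≈1.76, Blood Drive 11/17≈0.647, Food Bank 14/22≈0.636.
All 4 person-hours of Park Build fit (value 29) — 35 remain.
Take all of Cleanup (5 person-hours, value 36) — 30 person-hours left.
Tree Plant: take in full, 13 person-hours for value 43 — 17 left.
17 person-hours left: a 17/20 share of Shelter gives 39×17/20 = 33.15.
Total value = 141.15.

141.15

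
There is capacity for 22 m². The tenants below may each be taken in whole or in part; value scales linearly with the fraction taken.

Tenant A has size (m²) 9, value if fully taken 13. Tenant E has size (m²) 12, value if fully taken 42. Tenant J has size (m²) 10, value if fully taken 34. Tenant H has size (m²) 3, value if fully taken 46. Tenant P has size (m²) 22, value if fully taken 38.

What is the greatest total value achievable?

Best value per unit of size first: Tenant H 46/3≈15.3, Tenant E 42/12≈3.5, Tenant J 34/10≈3.4, Tenant P 38/22≈1.73, Tenant A 13/9≈1.44.
Tenant H: take in full, 3 m² for value 46 — 19 left.
Take all of Tenant E (12 m², value 42) — 7 m² left.
Only 7 m² remain; take 7/10 of Tenant J for value 34×7/10 = 23.8.
Total value = 111.8.

111.8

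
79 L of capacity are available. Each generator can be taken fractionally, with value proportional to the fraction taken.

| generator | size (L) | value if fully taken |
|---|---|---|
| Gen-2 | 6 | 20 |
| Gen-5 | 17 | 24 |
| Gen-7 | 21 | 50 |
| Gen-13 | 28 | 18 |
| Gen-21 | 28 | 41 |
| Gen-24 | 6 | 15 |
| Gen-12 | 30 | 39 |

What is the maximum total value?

151.3

Rank by value-to-size ratio: Gen-2 20/6≈3.33, Gen-24 15/6≈2.5, Gen-7 50/21≈2.38, Gen-21 41/28≈1.46, Gen-5 24/17≈1.41, Gen-12 39/30≈1.3, Gen-13 18/28≈0.643.
Take all of Gen-2 (6 L, value 20) ; 73 L left.
Take all of Gen-24 (6 L, value 15) ; 67 L left.
Take all of Gen-7 (21 L, value 50) ; 46 L left.
All 28 L of Gen-21 fit (value 41) ; 18 remain.
Take all of Gen-5 (17 L, value 24) ; 1 L left.
1 L left: a 1/30 share of Gen-12 gives 39×1/30 = 1.3.
Total value = 151.3.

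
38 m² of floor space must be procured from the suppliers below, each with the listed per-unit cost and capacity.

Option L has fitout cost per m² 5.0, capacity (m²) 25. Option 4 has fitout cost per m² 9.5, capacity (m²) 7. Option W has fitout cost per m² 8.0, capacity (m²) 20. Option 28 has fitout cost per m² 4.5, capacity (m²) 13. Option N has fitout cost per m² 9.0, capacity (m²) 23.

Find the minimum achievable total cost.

183.5

Fill from the cheapest supplier first.
Option 28 at 4.5: take all 13 m² → 25 still needed.
Option L (5.0): use full 25 → 0 m² to go.
Option W, Option N, Option 4: unused.
Cost = 13×4.5 + 25×5.0 = 183.5.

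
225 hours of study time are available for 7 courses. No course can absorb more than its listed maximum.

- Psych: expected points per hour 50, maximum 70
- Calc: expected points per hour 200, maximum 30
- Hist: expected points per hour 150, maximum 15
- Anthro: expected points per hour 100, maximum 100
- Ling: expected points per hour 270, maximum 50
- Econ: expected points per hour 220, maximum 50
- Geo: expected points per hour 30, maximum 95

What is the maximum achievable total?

40750

Rank by expected points per hour: Ling 270 > Econ 220 > Calc 200 > Hist 150 > Anthro 100 > Psych 50 > Geo 30.
Ling: +50 to 50 (cap) — 175 left.
Give Econ 50 to hit its cap of 50 — 125 left.
Give Calc 30 to hit its cap of 30 — 95 left.
Give Hist 15 to hit its cap of 15 — 80 left.
Anthro: +80 (room for 100) → 80. Pool exhausted.
Total = 200×30 + 150×15 + 100×80 + 270×50 + 220×50 = 40750.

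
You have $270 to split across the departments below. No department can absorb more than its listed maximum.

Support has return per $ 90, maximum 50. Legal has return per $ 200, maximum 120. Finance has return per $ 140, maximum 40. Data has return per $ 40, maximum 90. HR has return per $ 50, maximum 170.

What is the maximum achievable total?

Order the departments by return per $: Legal 200 > Finance 140 > Support 90 > HR 50 > Data 40.
Legal takes 120 to reach its cap of 120 → 150 left.
Finance: +40 to 40 (cap) → 110 left.
Support: +50 to 50 (cap) → 60 left.
HR has room for 170 but only 60 remain, so it gets 60.
Total = 90×50 + 200×120 + 140×40 + 50×60 = 37100.

37100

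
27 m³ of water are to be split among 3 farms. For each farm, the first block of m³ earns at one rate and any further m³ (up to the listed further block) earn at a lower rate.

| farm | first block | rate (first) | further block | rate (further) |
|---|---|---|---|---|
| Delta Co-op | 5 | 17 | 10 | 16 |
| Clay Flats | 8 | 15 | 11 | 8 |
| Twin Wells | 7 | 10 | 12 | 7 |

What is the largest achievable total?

Treat each block as its own option and order by rate: Delta Co-op/first 17 > Delta Co-op/second 16 > Clay Flats/first 15 > Twin Wells/first 10 > Clay Flats/second 8 > Twin Wells/second 7.
Delta Co-op/first (17): +5 → 22 left.
Delta Co-op second at 16: fill all 10 → 12 left.
Fill Clay Flats first block (8 at 15) → 4 left.
Twin Wells/first: +4 of 7 at 10; pool empty.
Total = 17×5 + 16×10 + 15×8 + 10×4 = 405.

405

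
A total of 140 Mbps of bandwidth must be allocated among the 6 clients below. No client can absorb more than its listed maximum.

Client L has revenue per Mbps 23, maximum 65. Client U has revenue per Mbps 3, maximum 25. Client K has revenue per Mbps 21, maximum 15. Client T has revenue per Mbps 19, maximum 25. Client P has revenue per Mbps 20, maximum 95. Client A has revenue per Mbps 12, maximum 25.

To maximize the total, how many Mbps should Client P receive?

Rank by revenue per Mbps: Client L 23 > Client K 21 > Client P 20 > Client T 19 > Client A 12 > Client U 3.
Client L: +65 to 65 (cap) → 75 left.
Give Client K 15 to hit its cap of 15 → 60 left.
Only 60 left; Client P takes them to reach 60.

60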